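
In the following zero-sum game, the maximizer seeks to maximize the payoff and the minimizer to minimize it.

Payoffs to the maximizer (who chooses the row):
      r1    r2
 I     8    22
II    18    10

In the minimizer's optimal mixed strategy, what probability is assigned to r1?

6/11

Row minima are 8 and 10, so the maximizer's maximin is 10; column maxima are 18 and 22, so the minimizer's minimax is 18. These differ, so the equilibrium is in mixed strategies.
Let the minimizer play r1 with probability q. The maximizer is indifferent when 8q + 22(1−q) = 18q + 10(1−q), giving q = 6/11.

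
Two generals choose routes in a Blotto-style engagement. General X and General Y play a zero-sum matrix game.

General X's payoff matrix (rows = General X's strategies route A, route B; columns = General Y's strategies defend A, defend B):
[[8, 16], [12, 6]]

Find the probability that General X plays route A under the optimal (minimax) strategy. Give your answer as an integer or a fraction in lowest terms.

Row minima are 8 and 6, so General X's maximin is 8; column maxima are 12 and 16, so General Y's minimax is 12. These differ, so the equilibrium is in mixed strategies.
Let General X play route A with probability p. General Y is indifferent when 8p + 12(1−p) = 16p + 6(1−p), giving p = 3/7.

3/7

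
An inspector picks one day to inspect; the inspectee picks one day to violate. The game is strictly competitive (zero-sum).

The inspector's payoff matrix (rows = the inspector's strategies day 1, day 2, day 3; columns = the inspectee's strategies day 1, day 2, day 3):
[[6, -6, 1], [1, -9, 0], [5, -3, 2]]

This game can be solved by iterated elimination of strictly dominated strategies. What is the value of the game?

Column day 1 is strictly dominated by day 2 for the inspectee (-6<6, -9<1, -3<5); eliminate day 1.
Row day 1 is strictly dominated by row day 3 (-3>-6, 2>1); eliminate day 1.
Row day 2 is strictly dominated by row day 3 (-3>-9, 2>0); eliminate day 2.
Column day 3 is strictly dominated by day 2 for the inspectee (-3<2); eliminate day 3.
Only (day 3, day 2) remains, with payoff -3.

-3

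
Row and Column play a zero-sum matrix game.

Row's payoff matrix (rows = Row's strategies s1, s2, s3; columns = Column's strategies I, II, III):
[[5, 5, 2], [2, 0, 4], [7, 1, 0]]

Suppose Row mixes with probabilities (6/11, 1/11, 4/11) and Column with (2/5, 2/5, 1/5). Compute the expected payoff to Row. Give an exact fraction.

204/55

Against (2/5, 2/5, 1/5), each row's expected payoff is s1: 22/5; s2: 8/5; s3: 16/5.
Taking the (6/11, 1/11, 4/11)-weighted average: (6/11)·(22/5) + (1/11)·(8/5) + (4/11)·(16/5) = 204/55.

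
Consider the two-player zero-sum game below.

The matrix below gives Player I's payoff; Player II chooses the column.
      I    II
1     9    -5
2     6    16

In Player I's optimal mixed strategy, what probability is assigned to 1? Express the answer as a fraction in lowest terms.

5/12

Row minima are -5 and 6, so Player I's maximin is 6; column maxima are 9 and 16, so Player II's minimax is 9. These differ, so the equilibrium is in mixed strategies.
Let Player I play 1 with probability p. Player II is indifferent when 9p + 6(1−p) = −5p + 16(1−p), giving p = 5/12.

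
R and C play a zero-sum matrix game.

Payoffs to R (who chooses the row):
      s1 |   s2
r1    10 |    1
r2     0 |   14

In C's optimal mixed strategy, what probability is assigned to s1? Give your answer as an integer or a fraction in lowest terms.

Row minima are 1 and 0, so R's maximin is 1; column maxima are 10 and 14, so C's minimax is 10. These differ, so the equilibrium is in mixed strategies.
Let C play s1 with probability q. R is indifferent when 10q + (1−q) = 14(1−q), giving q = 13/23.

13/23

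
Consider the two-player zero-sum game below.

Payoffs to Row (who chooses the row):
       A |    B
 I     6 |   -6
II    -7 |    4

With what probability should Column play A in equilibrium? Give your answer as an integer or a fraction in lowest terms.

Row minima are -6 and -7, so Row's maximin is -6; column maxima are 6 and 4, so Column's minimax is 4. These differ, so the equilibrium is in mixed strategies.
Let Column play A with probability q. Row is indifferent when 6q − 6(1−q) = −7q + 4(1−q), giving q = 10/23.

10/23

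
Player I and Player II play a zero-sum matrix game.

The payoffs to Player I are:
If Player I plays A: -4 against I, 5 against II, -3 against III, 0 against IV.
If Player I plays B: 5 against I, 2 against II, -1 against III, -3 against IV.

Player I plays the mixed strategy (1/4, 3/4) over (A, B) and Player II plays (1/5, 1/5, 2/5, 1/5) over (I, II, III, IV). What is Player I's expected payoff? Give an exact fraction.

1/20

Against (1/5, 1/5, 2/5, 1/5), each row's expected payoff is A: -1; B: 2/5.
Taking the (1/4, 3/4)-weighted average: (1/4)·(-1) + (3/4)·(2/5) = 1/20.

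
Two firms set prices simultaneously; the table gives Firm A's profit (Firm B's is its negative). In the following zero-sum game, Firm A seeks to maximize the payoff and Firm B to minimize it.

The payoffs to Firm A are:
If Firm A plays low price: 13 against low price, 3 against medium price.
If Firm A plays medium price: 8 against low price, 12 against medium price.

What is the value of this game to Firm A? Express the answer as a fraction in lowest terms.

Row minima are 3 and 8, so Firm A's maximin is 8; column maxima are 13 and 12, so Firm B's minimax is 12. These differ, so the equilibrium is in mixed strategies.
Let Firm A play low price with probability p. Firm B is indifferent when 13p + 8(1−p) = 3p + 12(1−p), giving p = 2/7.
Let Firm B play low price with probability q. Firm A is indifferent when 13q + 3(1−q) = 8q + 12(1−q), giving q = 9/14.
The value is 13·(9/14) + (3)·(5/14) = 66/7.

66/7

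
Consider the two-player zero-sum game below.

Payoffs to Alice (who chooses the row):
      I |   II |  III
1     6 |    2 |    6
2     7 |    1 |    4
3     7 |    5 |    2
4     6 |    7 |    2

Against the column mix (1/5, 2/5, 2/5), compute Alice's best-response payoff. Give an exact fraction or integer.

24/5

1: (6)·(1/5) + (2)·(2/5) + (6)·(2/5) = 22/5.
2: (7)·(1/5) + (1)·(2/5) + (4)·(2/5) = 17/5.
3: (7)·(1/5) + (5)·(2/5) + (2)·(2/5) = 21/5.
4: (6)·(1/5) + (7)·(2/5) + (2)·(2/5) = 24/5.
The best pure response is 4 with expected payoff 24/5.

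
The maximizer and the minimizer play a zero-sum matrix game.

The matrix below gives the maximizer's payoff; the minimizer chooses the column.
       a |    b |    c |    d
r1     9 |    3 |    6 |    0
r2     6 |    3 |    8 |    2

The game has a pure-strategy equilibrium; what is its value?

Row minima: 0, 2 → the maximizer's maximin is 2.
Column maxima: 9, 3, 8, 2 → the minimizer's minimax is 2.
They coincide at (r2, d), so the value is 2.

2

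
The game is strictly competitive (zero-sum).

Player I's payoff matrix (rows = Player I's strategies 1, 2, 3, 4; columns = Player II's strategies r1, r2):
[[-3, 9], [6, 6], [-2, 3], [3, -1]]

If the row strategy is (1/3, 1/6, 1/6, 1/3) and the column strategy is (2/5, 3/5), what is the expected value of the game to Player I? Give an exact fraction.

83/30

Against (2/5, 3/5), each row's expected payoff is 1: 21/5; 2: 6; 3: 1; 4: 3/5.
Taking the (1/3, 1/6, 1/6, 1/3)-weighted average: (1/3)·(21/5) + (1/6)·(6) + (1/6)·(1) + (1/3)·(3/5) = 83/30.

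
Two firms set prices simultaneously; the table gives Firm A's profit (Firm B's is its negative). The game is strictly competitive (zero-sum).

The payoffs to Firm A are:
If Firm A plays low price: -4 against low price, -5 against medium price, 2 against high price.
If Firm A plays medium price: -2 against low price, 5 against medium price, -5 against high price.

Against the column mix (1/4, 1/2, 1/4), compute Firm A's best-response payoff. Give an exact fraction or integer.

low price: (-4)·(1/4) + (-5)·(1/2) + (2)·(1/4) = -3.
medium price: (-2)·(1/4) + (5)·(1/2) + (-5)·(1/4) = 3/4.
The best pure response is medium price with expected payoff 3/4.

3/4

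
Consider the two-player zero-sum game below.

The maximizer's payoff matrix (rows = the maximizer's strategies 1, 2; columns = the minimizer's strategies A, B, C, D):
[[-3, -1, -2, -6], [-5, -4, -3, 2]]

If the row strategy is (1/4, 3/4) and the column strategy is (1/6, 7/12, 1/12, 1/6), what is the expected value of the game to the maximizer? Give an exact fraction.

Against (1/6, 7/12, 1/12, 1/6), each row's expected payoff is 1: -9/4; 2: -37/12.
Taking the (1/4, 3/4)-weighted average: (1/4)·(-9/4) + (3/4)·(-37/12) = -23/8.

-23/8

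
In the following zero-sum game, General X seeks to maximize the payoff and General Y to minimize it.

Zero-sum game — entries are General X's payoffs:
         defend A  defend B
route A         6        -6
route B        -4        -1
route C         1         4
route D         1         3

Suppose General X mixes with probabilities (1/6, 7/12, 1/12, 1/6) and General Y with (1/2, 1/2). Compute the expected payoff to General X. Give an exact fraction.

-11/12

Against (1/2, 1/2), each row's expected payoff is route A: 0; route B: -5/2; route C: 5/2; route D: 2.
Taking the (1/6, 7/12, 1/12, 1/6)-weighted average: (1/6)·(0) + (7/12)·(-5/2) + (1/12)·(5/2) + (1/6)·(2) = -11/12.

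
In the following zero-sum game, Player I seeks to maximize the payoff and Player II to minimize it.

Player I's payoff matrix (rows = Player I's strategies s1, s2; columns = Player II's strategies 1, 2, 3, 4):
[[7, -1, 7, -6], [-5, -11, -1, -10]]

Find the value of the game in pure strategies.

-6

Row minima: -6, -11 → Player I's maximin is -6.
Column maxima: 7, -1, 7, -6 → Player II's minimax is -6.
They coincide at (s1, 4), so the value is -6.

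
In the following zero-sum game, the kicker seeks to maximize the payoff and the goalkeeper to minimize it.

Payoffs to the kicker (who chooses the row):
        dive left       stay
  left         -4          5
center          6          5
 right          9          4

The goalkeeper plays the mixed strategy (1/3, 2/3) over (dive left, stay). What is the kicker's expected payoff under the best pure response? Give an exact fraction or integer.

left: (-4)·(1/3) + (5)·(2/3) = 2.
center: (6)·(1/3) + (5)·(2/3) = 16/3.
right: (9)·(1/3) + (4)·(2/3) = 17/3.
The best pure response is right with expected payoff 17/3.

17/3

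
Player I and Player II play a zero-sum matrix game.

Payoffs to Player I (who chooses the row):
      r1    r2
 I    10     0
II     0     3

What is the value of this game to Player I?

30/13

Row minima are 0 and 0, so Player I's maximin is 0; column maxima are 10 and 3, so Player II's minimax is 3. These differ, so the equilibrium is in mixed strategies.
Let Player I play I with probability p. Player II is indifferent when 10p = 3(1−p), giving p = 3/13.
Let Player II play r1 with probability q. Player I is indifferent when 10q = 3(1−q), giving q = 3/13.
The value is 10·(3/13) + (0)·(10/13) = 30/13.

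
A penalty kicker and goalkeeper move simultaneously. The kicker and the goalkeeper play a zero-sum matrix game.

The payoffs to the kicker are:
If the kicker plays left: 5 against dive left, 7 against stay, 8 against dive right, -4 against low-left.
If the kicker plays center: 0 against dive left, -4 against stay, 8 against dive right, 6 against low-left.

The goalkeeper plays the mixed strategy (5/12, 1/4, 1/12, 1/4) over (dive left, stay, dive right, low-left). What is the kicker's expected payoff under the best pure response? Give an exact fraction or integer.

left: (5)·(5/12) + (7)·(1/4) + (8)·(1/12) + (-4)·(1/4) = 7/2.
center: (0)·(5/12) + (-4)·(1/4) + (8)·(1/12) + (6)·(1/4) = 7/6.
The best pure response is left with expected payoff 7/2.

7/2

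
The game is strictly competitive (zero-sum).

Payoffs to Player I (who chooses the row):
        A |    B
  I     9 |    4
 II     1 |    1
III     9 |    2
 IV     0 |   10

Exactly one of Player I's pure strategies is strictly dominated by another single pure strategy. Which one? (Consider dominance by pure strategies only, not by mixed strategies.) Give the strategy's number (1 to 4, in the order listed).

2

Compare II with I: 9 > 1, 4 > 1.
So I strictly dominates II for Player I; II is strictly dominated.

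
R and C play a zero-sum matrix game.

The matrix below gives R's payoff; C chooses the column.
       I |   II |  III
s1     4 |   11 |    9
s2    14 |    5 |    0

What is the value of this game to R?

126/19

Column II is strictly dominated by III for C (it gives R more in every row).
The remaining 2×2 game on (s1, s2) × (I, III) has no saddle point. Let R play s1 with probability p; indifference gives 4p + 14(1−p) = 9p, so p = 14/19.
Similarly C's optimal q on I is 9/19, and the value is 4·(9/19) + (9)·(10/19) = 126/19.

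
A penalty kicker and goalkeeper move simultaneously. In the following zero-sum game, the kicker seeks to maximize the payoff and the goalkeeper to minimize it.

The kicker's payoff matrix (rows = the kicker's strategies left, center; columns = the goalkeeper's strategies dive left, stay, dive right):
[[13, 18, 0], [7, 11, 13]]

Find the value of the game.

169/19

Column stay is strictly dominated by dive left for the goalkeeper (it gives the kicker more in every row).
The remaining 2×2 game on (left, center) × (dive left, dive right) has no saddle point. Let the kicker play left with probability p; indifference gives 13p + 7(1−p) = 13(1−p), so p = 6/19.
Similarly the goalkeeper's optimal q on dive left is 13/19, and the value is 13·(13/19) + (0)·(6/19) = 169/19.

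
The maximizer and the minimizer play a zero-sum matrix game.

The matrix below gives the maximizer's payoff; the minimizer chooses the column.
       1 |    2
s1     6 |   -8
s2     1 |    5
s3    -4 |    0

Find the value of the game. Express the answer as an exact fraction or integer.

Row s3 is strictly dominated by row s2, so the maximizer never plays it.
The remaining 2×2 game on (s1, s2) × (1, 2) has no saddle point. Let the maximizer play s1 with probability p; indifference gives 6p + (1−p) = −8p + 5(1−p), so p = 2/9.
Similarly the minimizer's optimal q on 1 is 13/18, and the value is 6·(13/18) + (-8)·(5/18) = 19/9.

19/9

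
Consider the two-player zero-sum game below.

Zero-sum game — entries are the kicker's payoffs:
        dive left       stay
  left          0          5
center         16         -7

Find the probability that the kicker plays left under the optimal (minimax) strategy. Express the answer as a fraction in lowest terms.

23/28

Row minima are 0 and -7, so the kicker's maximin is 0; column maxima are 16 and 5, so the goalkeeper's minimax is 5. These differ, so the equilibrium is in mixed strategies.
Let the kicker play left with probability p. The goalkeeper is indifferent when 16(1−p) = 5p − 7(1−p), giving p = 23/28.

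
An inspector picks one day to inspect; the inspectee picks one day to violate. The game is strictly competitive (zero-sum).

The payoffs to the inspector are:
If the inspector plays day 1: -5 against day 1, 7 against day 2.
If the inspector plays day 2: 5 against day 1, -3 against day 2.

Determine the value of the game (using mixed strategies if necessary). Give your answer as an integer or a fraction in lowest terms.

Row minima are -5 and -3, so the inspector's maximin is -3; column maxima are 5 and 7, so the inspectee's minimax is 5. These differ, so the equilibrium is in mixed strategies.
Let the inspector play day 1 with probability p. The inspectee is indifferent when −5p + 5(1−p) = 7p − 3(1−p), giving p = 2/5.
Let the inspectee play day 1 with probability q. The inspector is indifferent when −5q + 7(1−q) = 5q − 3(1−q), giving q = 1/2.
The value is -5·(1/2) + (7)·(1/2) = 1.

1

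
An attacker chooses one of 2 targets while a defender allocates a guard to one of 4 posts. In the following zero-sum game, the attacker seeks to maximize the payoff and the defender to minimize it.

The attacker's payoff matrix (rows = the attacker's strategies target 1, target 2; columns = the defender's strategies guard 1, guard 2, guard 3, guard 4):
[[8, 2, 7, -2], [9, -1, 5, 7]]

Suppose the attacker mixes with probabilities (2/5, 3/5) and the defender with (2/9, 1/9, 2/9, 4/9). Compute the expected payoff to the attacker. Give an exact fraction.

Against (2/9, 1/9, 2/9, 4/9), each row's expected payoff is target 1: 8/3; target 2: 55/9.
Taking the (2/5, 3/5)-weighted average: (2/5)·(8/3) + (3/5)·(55/9) = 71/15.

71/15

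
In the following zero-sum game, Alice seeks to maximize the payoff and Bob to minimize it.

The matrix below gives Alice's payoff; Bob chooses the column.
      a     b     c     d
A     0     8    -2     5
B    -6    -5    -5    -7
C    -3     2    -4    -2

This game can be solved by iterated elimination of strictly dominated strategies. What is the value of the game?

Column b is strictly dominated by a for Bob (0<8, -6<-5, -3<2); eliminate b.
Row C is strictly dominated by row A (0>-3, -2>-4, 5>-2); eliminate C.
Row B is strictly dominated by row A (0>-6, -2>-5, 5>-7); eliminate B.
Column a is strictly dominated by c for Bob (-2<0); eliminate a.
Column d is strictly dominated by c for Bob (-2<5); eliminate d.
Only (A, c) remains, with payoff -2.

-2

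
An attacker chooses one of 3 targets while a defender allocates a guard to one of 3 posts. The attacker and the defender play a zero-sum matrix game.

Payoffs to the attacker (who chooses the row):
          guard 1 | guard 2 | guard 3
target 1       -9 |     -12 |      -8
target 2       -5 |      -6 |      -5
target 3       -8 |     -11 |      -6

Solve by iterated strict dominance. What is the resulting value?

Row target 3 is strictly dominated by row target 2 (-5>-8, -6>-11, -5>-6); eliminate target 3.
Column guard 1 is strictly dominated by guard 2 for the defender (-12<-9, -6<-5); eliminate guard 1.
Row target 1 is strictly dominated by row target 2 (-6>-12, -5>-8); eliminate target 1.
Column guard 3 is strictly dominated by guard 2 for the defender (-6<-5); eliminate guard 3.
Only (target 2, guard 2) remains, with payoff -6.

-6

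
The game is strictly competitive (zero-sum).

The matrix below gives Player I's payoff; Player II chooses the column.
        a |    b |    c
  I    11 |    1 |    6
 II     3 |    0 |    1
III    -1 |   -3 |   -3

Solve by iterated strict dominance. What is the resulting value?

Row II is strictly dominated by row I (11>3, 1>0, 6>1); eliminate II.
Column a is strictly dominated by b for Player II (1<11, -3<-1); eliminate a.
Row III is strictly dominated by row I (1>-3, 6>-3); eliminate III.
Column c is strictly dominated by b for Player II (1<6); eliminate c.
Only (I, b) remains, with payoff 1.

1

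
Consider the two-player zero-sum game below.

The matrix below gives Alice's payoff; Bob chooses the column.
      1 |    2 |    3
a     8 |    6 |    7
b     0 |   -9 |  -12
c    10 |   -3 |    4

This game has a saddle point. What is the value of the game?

Row minima: 6, -12, -3 → Alice's maximin is 6.
Column maxima: 10, 6, 7 → Bob's minimax is 6.
They coincide at (a, 2), so the value is 6.

6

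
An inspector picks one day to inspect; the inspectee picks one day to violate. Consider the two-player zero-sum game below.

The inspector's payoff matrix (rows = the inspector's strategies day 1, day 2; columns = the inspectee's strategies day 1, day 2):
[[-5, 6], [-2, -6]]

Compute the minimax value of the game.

-14/5

Row minima are -5 and -6, so the inspector's maximin is -5; column maxima are -2 and 6, so the inspectee's minimax is -2. These differ, so the equilibrium is in mixed strategies.
Let the inspector play day 1 with probability p. The inspectee is indifferent when −5p − 2(1−p) = 6p − 6(1−p), giving p = 4/15.
Let the inspectee play day 1 with probability q. The inspector is indifferent when −5q + 6(1−q) = −2q − 6(1−q), giving q = 4/5.
The value is -5·(4/5) + (6)·(1/5) = -14/5.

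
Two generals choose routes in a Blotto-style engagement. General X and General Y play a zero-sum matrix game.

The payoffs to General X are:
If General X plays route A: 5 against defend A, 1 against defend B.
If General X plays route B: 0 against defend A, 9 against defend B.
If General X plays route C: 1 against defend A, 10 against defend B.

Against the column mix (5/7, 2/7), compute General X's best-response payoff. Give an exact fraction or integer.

route A: (5)·(5/7) + (1)·(2/7) = 27/7.
route B: (0)·(5/7) + (9)·(2/7) = 18/7.
route C: (1)·(5/7) + (10)·(2/7) = 25/7.
The best pure response is route A with expected payoff 27/7.

27/7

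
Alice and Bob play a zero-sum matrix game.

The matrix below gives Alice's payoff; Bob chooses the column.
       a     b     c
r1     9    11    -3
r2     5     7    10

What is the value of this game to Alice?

Column b is strictly dominated by a for Bob (it gives Alice more in every row).
The remaining 2×2 game on (r1, r2) × (a, c) has no saddle point. Let Alice play r1 with probability p; indifference gives 9p + 5(1−p) = −3p + 10(1−p), so p = 5/17.
Similarly Bob's optimal q on a is 13/17, and the value is 9·(13/17) + (-3)·(4/17) = 105/17.

105/17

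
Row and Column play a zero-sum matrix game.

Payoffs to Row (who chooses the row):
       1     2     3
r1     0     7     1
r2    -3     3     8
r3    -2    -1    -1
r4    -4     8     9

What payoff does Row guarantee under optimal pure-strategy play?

0

Row minima: 0, -3, -2, -4 → Row's maximin is 0.
Column maxima: 0, 8, 9 → Column's minimax is 0.
They coincide at (r1, 1), so the value is 0.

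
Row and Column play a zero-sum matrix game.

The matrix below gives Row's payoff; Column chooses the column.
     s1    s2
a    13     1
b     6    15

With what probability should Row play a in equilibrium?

Row minima are 1 and 6, so Row's maximin is 6; column maxima are 13 and 15, so Column's minimax is 13. These differ, so the equilibrium is in mixed strategies.
Let Row play a with probability p. Column is indifferent when 13p + 6(1−p) = p + 15(1−p), giving p = 3/7.

3/7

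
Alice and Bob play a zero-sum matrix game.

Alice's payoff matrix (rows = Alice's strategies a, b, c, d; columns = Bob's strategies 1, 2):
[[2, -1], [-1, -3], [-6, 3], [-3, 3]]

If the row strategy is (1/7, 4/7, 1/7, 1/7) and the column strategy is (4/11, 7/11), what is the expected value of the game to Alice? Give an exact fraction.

-93/77

Against (4/11, 7/11), each row's expected payoff is a: 1/11; b: -25/11; c: -3/11; d: 9/11.
Taking the (1/7, 4/7, 1/7, 1/7)-weighted average: (1/7)·(1/11) + (4/7)·(-25/11) + (1/7)·(-3/11) + (1/7)·(9/11) = -93/77.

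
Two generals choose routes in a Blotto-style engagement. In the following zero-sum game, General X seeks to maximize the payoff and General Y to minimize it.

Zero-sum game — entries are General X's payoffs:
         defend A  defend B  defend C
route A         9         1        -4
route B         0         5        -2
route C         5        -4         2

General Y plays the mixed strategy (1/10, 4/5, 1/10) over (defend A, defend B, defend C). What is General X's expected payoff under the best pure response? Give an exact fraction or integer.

19/5

route A: (9)·(1/10) + (1)·(4/5) + (-4)·(1/10) = 13/10.
route B: (0)·(1/10) + (5)·(4/5) + (-2)·(1/10) = 19/5.
route C: (5)·(1/10) + (-4)·(4/5) + (2)·(1/10) = -5/2.
The best pure response is route B with expected payoff 19/5.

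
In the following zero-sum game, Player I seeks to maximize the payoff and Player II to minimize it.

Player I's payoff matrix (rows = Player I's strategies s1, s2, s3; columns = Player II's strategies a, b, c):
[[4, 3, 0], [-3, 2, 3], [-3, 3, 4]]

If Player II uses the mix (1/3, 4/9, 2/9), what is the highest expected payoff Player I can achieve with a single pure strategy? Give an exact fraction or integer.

8/3

s1: (4)·(1/3) + (3)·(4/9) + (0)·(2/9) = 8/3.
s2: (-3)·(1/3) + (2)·(4/9) + (3)·(2/9) = 5/9.
s3: (-3)·(1/3) + (3)·(4/9) + (4)·(2/9) = 11/9.
The best pure response is s1 with expected payoff 8/3.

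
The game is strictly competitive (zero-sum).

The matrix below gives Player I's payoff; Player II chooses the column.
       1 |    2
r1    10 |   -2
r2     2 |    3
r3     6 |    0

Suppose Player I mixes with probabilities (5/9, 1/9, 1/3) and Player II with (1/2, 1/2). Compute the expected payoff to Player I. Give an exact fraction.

Against (1/2, 1/2), each row's expected payoff is r1: 4; r2: 5/2; r3: 3.
Taking the (5/9, 1/9, 1/3)-weighted average: (5/9)·(4) + (1/9)·(5/2) + (1/3)·(3) = 7/2.

7/2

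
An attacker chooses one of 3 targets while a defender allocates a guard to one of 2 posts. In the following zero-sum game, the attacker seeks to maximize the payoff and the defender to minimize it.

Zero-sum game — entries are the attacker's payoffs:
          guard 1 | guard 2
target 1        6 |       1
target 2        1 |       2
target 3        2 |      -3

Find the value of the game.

11/6

Row target 3 is strictly dominated by row target 1, so the attacker never plays it.
The remaining 2×2 game on (target 1, target 2) × (guard 1, guard 2) has no saddle point. Let the attacker play target 1 with probability p; indifference gives 6p + (1−p) = p + 2(1−p), so p = 1/6.
Similarly the defender's optimal q on guard 1 is 1/6, and the value is 6·(1/6) + (1)·(5/6) = 11/6.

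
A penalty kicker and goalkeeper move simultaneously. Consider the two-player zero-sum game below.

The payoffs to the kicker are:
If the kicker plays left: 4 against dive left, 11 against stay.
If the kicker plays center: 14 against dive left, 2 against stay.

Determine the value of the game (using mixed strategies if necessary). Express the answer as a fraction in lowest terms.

Row minima are 4 and 2, so the kicker's maximin is 4; column maxima are 14 and 11, so the goalkeeper's minimax is 11. These differ, so the equilibrium is in mixed strategies.
Let the kicker play left with probability p. The goalkeeper is indifferent when 4p + 14(1−p) = 11p + 2(1−p), giving p = 12/19.
Let the goalkeeper play dive left with probability q. The kicker is indifferent when 4q + 11(1−q) = 14q + 2(1−q), giving q = 9/19.
The value is 4·(9/19) + (11)·(10/19) = 146/19.

146/19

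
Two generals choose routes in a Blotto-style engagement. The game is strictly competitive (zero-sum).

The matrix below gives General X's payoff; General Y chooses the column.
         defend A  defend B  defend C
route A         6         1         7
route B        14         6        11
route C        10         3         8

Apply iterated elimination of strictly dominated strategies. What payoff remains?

Row route C is strictly dominated by row route B (14>10, 6>3, 11>8); eliminate route C.
Row route A is strictly dominated by row route B (14>6, 6>1, 11>7); eliminate route A.
Column defend C is strictly dominated by defend B for General Y (6<11); eliminate defend C.
Column defend A is strictly dominated by defend B for General Y (6<14); eliminate defend A.
Only (route B, defend B) remains, with payoff 6.

6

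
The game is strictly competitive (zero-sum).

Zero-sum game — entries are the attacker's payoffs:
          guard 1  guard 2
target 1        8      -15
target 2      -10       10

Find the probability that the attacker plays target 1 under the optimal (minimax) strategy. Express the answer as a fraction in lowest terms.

Row minima are -15 and -10, so the attacker's maximin is -10; column maxima are 8 and 10, so the defender's minimax is 8. These differ, so the equilibrium is in mixed strategies.
Let the attacker play target 1 with probability p. The defender is indifferent when 8p − 10(1−p) = −15p + 10(1−p), giving p = 20/43.

20/43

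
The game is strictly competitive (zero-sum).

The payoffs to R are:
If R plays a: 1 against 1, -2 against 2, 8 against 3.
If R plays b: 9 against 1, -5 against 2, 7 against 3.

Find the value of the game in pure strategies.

Row minima: -2, -5 → R's maximin is -2.
Column maxima: 9, -2, 8 → C's minimax is -2.
They coincide at (a, 2), so the value is -2.

-2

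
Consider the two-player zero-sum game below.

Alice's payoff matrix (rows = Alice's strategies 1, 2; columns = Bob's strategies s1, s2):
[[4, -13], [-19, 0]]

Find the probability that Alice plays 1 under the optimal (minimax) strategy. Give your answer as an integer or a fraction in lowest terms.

Row minima are -13 and -19, so Alice's maximin is -13; column maxima are 4 and 0, so Bob's minimax is 0. These differ, so the equilibrium is in mixed strategies.
Let Alice play 1 with probability p. Bob is indifferent when 4p − 19(1−p) = −13p, giving p = 19/36.

19/36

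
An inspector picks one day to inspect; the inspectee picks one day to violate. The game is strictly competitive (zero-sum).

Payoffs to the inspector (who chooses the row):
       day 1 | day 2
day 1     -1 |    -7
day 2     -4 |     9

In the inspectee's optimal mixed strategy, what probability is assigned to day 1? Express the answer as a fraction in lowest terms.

Row minima are -7 and -4, so the inspector's maximin is -4; column maxima are -1 and 9, so the inspectee's minimax is -1. These differ, so the equilibrium is in mixed strategies.
Let the inspectee play day 1 with probability q. The inspector is indifferent when −q − 7(1−q) = −4q + 9(1−q), giving q = 16/19.

16/19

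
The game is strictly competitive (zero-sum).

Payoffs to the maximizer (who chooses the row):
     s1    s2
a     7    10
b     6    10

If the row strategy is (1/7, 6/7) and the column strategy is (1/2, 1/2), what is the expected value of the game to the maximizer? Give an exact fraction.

Against (1/2, 1/2), each row's expected payoff is a: 17/2; b: 8.
Taking the (1/7, 6/7)-weighted average: (1/7)·(17/2) + (6/7)·(8) = 113/14.

113/14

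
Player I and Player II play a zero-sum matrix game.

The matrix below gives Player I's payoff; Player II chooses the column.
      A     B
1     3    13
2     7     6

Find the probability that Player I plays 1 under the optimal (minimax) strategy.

Row minima are 3 and 6, so Player I's maximin is 6; column maxima are 7 and 13, so Player II's minimax is 7. These differ, so the equilibrium is in mixed strategies.
Let Player I play 1 with probability p. Player II is indifferent when 3p + 7(1−p) = 13p + 6(1−p), giving p = 1/11.

1/11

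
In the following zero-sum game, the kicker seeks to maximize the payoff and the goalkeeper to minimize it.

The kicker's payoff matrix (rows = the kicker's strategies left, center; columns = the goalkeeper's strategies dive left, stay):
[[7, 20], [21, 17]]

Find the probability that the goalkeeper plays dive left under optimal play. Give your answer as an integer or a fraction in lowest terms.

Row minima are 7 and 17, so the kicker's maximin is 17; column maxima are 21 and 20, so the goalkeeper's minimax is 20. These differ, so the equilibrium is in mixed strategies.
Let the goalkeeper play dive left with probability q. The kicker is indifferent when 7q + 20(1−q) = 21q + 17(1−q), giving q = 3/17.

3/17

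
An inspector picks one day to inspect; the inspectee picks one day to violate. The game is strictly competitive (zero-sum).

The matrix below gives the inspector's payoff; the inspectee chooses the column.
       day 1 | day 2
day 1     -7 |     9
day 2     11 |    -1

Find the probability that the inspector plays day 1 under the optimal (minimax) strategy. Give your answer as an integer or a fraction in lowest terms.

Row minima are -7 and -1, so the inspector's maximin is -1; column maxima are 11 and 9, so the inspectee's minimax is 9. These differ, so the equilibrium is in mixed strategies.
Let the inspector play day 1 with probability p. The inspectee is indifferent when −7p + 11(1−p) = 9p − (1−p), giving p = 3/7.

3/7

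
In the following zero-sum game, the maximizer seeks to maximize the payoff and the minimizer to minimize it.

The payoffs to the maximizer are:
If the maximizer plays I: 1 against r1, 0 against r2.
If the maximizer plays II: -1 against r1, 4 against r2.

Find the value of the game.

Row minima are 0 and -1, so the maximizer's maximin is 0; column maxima are 1 and 4, so the minimizer's minimax is 1. These differ, so the equilibrium is in mixed strategies.
Let the maximizer play I with probability p. The minimizer is indifferent when p − (1−p) = 4(1−p), giving p = 5/6.
Let the minimizer play r1 with probability q. The maximizer is indifferent when q = −q + 4(1−q), giving q = 2/3.
The value is 1·(2/3) + (0)·(1/3) = 2/3.

2/3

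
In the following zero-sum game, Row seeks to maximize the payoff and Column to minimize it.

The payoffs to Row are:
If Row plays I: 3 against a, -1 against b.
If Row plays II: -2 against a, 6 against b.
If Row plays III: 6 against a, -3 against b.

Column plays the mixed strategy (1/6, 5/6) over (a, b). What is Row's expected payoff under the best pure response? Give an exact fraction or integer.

14/3

I: (3)·(1/6) + (-1)·(5/6) = -1/3.
II: (-2)·(1/6) + (6)·(5/6) = 14/3.
III: (6)·(1/6) + (-3)·(5/6) = -3/2.
The best pure response is II with expected payoff 14/3.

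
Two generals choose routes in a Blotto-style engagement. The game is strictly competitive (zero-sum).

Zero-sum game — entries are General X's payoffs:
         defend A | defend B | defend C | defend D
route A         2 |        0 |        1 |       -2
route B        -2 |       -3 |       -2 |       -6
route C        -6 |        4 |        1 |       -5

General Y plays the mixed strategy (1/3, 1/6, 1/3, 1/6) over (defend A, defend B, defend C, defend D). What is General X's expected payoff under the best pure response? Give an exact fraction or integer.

route A: (2)·(1/3) + (0)·(1/6) + (1)·(1/3) + (-2)·(1/6) = 2/3.
route B: (-2)·(1/3) + (-3)·(1/6) + (-2)·(1/3) + (-6)·(1/6) = -17/6.
route C: (-6)·(1/3) + (4)·(1/6) + (1)·(1/3) + (-5)·(1/6) = -11/6.
The best pure response is route A with expected payoff 2/3.

2/3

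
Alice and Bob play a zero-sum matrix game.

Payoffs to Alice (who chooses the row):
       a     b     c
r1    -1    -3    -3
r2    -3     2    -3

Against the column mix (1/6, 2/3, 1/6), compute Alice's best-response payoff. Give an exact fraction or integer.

1/3

r1: (-1)·(1/6) + (-3)·(2/3) + (-3)·(1/6) = -8/3.
r2: (-3)·(1/6) + (2)·(2/3) + (-3)·(1/6) = 1/3.
The best pure response is r2 with expected payoff 1/3.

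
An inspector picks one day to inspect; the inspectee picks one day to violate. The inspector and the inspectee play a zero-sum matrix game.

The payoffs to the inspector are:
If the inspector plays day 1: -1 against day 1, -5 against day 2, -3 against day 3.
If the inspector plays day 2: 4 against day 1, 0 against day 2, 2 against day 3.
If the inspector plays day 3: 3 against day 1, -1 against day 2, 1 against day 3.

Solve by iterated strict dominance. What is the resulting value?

0

Column day 1 is strictly dominated by day 2 for the inspectee (-5<-1, 0<4, -1<3); eliminate day 1.
Row day 1 is strictly dominated by row day 2 (0>-5, 2>-3); eliminate day 1.
Column day 3 is strictly dominated by day 2 for the inspectee (0<2, -1<1); eliminate day 3.
Row day 3 is strictly dominated by row day 2 (0>-1); eliminate day 3.
Only (day 2, day 2) remains, with payoff 0.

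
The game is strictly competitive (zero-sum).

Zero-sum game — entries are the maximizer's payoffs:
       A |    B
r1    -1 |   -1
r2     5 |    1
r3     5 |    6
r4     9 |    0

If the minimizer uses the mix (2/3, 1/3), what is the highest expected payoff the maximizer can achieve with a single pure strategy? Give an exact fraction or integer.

r1: (-1)·(2/3) + (-1)·(1/3) = -1.
r2: (5)·(2/3) + (1)·(1/3) = 11/3.
r3: (5)·(2/3) + (6)·(1/3) = 16/3.
r4: (9)·(2/3) + (0)·(1/3) = 6.
The best pure response is r4 with expected payoff 6.

6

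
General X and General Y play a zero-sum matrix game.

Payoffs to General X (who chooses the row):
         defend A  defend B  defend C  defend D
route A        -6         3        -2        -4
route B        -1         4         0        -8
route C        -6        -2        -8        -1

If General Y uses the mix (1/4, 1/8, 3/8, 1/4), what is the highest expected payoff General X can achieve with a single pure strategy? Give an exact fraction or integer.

-7/4

route A: (-6)·(1/4) + (3)·(1/8) + (-2)·(3/8) + (-4)·(1/4) = -23/8.
route B: (-1)·(1/4) + (4)·(1/8) + (0)·(3/8) + (-8)·(1/4) = -7/4.
route C: (-6)·(1/4) + (-2)·(1/8) + (-8)·(3/8) + (-1)·(1/4) = -5.
The best pure response is route B with expected payoff -7/4.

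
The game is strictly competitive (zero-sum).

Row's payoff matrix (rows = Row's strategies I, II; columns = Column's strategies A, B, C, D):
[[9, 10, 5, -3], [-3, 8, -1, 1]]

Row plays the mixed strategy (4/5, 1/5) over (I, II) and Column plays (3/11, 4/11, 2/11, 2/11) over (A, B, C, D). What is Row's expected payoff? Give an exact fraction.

307/55

Against (3/11, 4/11, 2/11, 2/11), each row's expected payoff is I: 71/11; II: 23/11.
Taking the (4/5, 1/5)-weighted average: (4/5)·(71/11) + (1/5)·(23/11) = 307/55.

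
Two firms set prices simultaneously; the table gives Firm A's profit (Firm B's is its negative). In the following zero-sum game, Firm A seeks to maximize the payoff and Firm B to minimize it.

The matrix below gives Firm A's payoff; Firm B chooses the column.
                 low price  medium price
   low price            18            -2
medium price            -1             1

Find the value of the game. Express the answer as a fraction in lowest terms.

8/11

Row minima are -2 and -1, so Firm A's maximin is -1; column maxima are 18 and 1, so Firm B's minimax is 1. These differ, so the equilibrium is in mixed strategies.
Let Firm A play low price with probability p. Firm B is indifferent when 18p − (1−p) = −2p + (1−p), giving p = 1/11.
Let Firm B play low price with probability q. Firm A is indifferent when 18q − 2(1−q) = −q + (1−q), giving q = 3/22.
The value is 18·(3/22) + (-2)·(19/22) = 8/11.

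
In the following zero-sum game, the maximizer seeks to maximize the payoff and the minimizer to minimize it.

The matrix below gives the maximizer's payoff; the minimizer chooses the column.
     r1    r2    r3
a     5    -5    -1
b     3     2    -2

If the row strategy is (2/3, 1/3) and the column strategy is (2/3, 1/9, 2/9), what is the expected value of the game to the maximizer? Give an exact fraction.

62/27

Against (2/3, 1/9, 2/9), each row's expected payoff is a: 23/9; b: 16/9.
Taking the (2/3, 1/3)-weighted average: (2/3)·(23/9) + (1/3)·(16/9) = 62/27.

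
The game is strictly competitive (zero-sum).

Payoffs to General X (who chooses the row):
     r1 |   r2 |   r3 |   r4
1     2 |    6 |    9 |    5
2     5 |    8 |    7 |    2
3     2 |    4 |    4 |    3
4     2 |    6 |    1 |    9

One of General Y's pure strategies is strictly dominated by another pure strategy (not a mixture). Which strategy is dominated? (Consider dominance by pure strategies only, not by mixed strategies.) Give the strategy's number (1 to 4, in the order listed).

2

General Y prefers columns that give General X less. Compare r2 with r1: 2 < 6, 5 < 8, 2 < 4, 2 < 6.
So r1 strictly dominates r2 for General Y; r2 is strictly dominated.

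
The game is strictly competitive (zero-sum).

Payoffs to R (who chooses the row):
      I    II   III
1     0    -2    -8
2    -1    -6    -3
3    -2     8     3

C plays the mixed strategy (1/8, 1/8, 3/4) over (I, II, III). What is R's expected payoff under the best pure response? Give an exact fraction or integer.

3

1: (0)·(1/8) + (-2)·(1/8) + (-8)·(3/4) = -25/4.
2: (-1)·(1/8) + (-6)·(1/8) + (-3)·(3/4) = -25/8.
3: (-2)·(1/8) + (8)·(1/8) + (3)·(3/4) = 3.
The best pure response is 3 with expected payoff 3.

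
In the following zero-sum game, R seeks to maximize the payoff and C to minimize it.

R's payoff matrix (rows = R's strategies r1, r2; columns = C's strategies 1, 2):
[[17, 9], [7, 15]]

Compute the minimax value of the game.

12

Row minima are 9 and 7, so R's maximin is 9; column maxima are 17 and 15, so C's minimax is 15. These differ, so the equilibrium is in mixed strategies.
Let R play r1 with probability p. C is indifferent when 17p + 7(1−p) = 9p + 15(1−p), giving p = 1/2.
Let C play 1 with probability q. R is indifferent when 17q + 9(1−q) = 7q + 15(1−q), giving q = 3/8.
The value is 17·(3/8) + (9)·(5/8) = 12.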